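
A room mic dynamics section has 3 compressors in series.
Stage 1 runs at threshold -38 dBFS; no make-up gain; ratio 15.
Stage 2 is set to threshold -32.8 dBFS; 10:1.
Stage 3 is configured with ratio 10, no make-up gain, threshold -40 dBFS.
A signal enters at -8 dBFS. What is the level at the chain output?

Stage 1: -8 dBFS is 30 dB over -38 dBFS; at 15:1 that becomes 2 dB over, giving -36 dBFS.
Stage 2: -36 dBFS is at or below the -32.8 dBFS threshold — no compression; output -36 dBFS.
Stage 3: -36 dBFS is 4 dB over -40 dBFS; at 10:1 that becomes 0.4 dB over, giving -39.6 dBFS.

-39.6 dBFS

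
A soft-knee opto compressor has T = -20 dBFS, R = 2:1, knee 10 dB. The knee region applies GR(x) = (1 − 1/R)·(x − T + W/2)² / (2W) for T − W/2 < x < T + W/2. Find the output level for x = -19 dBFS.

x − T + W/2 = -19 − (-20) + 5 = 6.
GR = (1 − 1/2) × 6² / 20 = 0.5 × 36 / 20 = 0.9 dB.
Output = -19 − 0.9 = -19.9 dBFS.

-19.9 dBFS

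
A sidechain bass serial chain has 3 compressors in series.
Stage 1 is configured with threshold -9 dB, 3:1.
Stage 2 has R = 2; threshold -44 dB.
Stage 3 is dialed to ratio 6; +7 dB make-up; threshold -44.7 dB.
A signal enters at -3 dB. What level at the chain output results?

Stage 1: 6 dB above -9 dB, reduced 3:1 to 2 dB above → -7 dB.
Stage 2: overshoot 37 dB → 37/2 = 18.5 dB → -25.5 dB.
Stage 3: -25.5 dB is 19.2 dB over -44.7 dB; at 6:1 that becomes 3.2 dB over, giving -41.5 dB; +7 dB make-up → -34.5 dB.

-34.5 dB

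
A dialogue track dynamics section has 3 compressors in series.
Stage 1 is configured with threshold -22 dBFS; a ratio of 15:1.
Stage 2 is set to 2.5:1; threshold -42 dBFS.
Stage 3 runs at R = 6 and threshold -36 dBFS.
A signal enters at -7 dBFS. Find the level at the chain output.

-35.6 dBFS

Stage 1: -7 dBFS is 15 dB over -22 dBFS; at 15:1 that becomes 1 dB over, giving -21 dBFS.
Stage 2: overshoot 21 dB → 21/2.5 = 8.4 dB → -33.6 dBFS.
Stage 3: overshoot 2.4 dB → 2.4/6 = 0.4 dB → -35.6 dBFS.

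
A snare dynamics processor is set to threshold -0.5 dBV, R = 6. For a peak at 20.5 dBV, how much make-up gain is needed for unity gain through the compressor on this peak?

Without make-up, output = threshold + overshoot/6 = -0.5 + 3.5 = 3 dBV.
Gap to target: 17.5 dB.

17.5 dB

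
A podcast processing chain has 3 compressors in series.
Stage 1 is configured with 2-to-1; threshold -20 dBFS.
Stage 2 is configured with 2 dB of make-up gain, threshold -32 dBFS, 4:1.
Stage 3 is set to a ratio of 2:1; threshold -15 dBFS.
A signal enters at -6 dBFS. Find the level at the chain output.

-25.25 dBFS

Stage 1: -6 dBFS is 14 dB over -20 dBFS; at 2:1 that becomes 7 dB over, giving -13 dBFS.
Stage 2: -13 dBFS is 19 dB over -32 dBFS; at 4:1 that becomes 4.75 dB over, giving -27.25 dBFS; +2 dB make-up → -25.25 dBFS.
Stage 3: -25.25 dBFS ≤ -15 dBFS, so stage 3 doesn't engage; output -25.25 dBFS.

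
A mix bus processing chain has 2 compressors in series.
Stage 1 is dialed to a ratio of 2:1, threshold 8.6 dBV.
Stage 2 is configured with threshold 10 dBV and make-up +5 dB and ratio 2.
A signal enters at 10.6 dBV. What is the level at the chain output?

Stage 1: 10.6 dBV is 2 dB over 8.6 dBV; at 2:1 that becomes 1 dB over, giving 9.6 dBV.
Stage 2: 9.6 dBV is at or below the 10 dBV threshold — no compression; make-up brings it to 14.6 dBV.

14.6 dBV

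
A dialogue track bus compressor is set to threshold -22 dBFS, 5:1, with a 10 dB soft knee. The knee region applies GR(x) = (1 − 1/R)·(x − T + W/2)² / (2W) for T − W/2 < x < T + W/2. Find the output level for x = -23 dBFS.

x − T + W/2 = -23 − (-22) + 5 = 4.
GR = (1 − 1/5) × 4² / 20 = 0.8 × 16 / 20 = 0.64 dB.
Output = -23 − 0.64 = -23.64 dBFS.

-23.64 dBFS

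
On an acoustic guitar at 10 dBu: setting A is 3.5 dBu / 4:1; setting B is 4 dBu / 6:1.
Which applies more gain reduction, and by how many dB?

B, by 0.125 dB

A: overshoot 6.5 dB → output overshoot 1.625 dB → GR 4.875 dB.
B: overshoot 6 dB → output overshoot 1 dB → GR 5 dB.
B applies 0.125 dB more gain reduction.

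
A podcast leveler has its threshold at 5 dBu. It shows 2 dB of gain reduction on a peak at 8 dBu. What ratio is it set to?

3:1

Input overshoot = 8 − 5 = 3 dB.
Output overshoot = 3 − 2 = 1 dB.
Ratio = input overshoot / output overshoot = 3 / 1 = 3.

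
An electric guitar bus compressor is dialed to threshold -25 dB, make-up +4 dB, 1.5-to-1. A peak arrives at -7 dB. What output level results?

-9 dB

Overshoot: -7 − (-25) = 18 dB.
At 1.5:1 the overshoot is divided by 1.5, leaving 12 dB above threshold.
That puts the output at -13 dB; make-up adds 4 dB, giving -9 dB.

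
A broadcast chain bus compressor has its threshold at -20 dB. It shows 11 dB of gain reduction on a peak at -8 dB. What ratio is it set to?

Input overshoot = -8 − (-20) = 12 dB.
Output overshoot = 12 − 11 = 1 dB.
Ratio = input overshoot / output overshoot = 12 / 1 = 12.

12:1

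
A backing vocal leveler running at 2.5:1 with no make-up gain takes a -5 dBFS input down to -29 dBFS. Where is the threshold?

-45 dBFS

Gain reduction = -5 − (-29) = 24 dB; output overshoot = GR / (R − 1) = 24 / 1.5 = 16 dB.
Threshold = output − output overshoot = -29 − 16 = -45 dBFS.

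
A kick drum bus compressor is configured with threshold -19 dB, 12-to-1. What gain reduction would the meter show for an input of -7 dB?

11 dB

Overshoot = -7 − (-19) = 12 dB.
A 12:1 ratio leaves 1 dB of that excess.
GR = overshoot in − overshoot out = 12 − 1 = 11 dB.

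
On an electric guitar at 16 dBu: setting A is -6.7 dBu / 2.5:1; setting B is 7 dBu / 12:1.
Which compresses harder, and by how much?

A, by 5.37 dB

A: GR = 22.7 − 22.7/2.5 = 13.62 dB.
B: GR = 9 − 9/12 = 8.25 dB.
Difference: 5.37 dB in favour of A.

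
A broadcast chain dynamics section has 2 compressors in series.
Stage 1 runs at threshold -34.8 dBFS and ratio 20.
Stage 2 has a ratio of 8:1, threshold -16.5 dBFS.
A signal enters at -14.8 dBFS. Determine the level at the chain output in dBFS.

-33.8 dBFS

Stage 1: 20 dB above -34.8 dBFS, reduced 20:1 to 1 dB above → -33.8 dBFS.
Stage 2: -33.8 dBFS is at or below the -16.5 dBFS threshold — no compression; output -33.8 dBFS.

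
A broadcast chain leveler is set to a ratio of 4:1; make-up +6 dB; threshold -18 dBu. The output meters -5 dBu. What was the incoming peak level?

Before make-up, the level was -5 − 6 = -11 dBu.
The compressed level sits -11 − (-18) = 7 dB over threshold.
Input overshoot = R × output overshoot = 28 dB → input = -18 + 28 = 10 dBu.

10 dBu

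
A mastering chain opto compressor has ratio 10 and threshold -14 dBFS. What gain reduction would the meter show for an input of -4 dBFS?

9 dB

Overshoot = -4 − (-14) = 10 dB.
After 10:1 compression the overshoot becomes 10/10 = 1 dB.
So the signal is attenuated by 10 − 1 = 9 dB.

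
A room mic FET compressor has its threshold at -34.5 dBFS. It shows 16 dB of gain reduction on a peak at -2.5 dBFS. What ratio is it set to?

2:1

Input overshoot = -2.5 − (-34.5) = 32 dB.
Output overshoot = 32 − 16 = 16 dB.
Ratio = input overshoot / output overshoot = 32 / 16 = 2.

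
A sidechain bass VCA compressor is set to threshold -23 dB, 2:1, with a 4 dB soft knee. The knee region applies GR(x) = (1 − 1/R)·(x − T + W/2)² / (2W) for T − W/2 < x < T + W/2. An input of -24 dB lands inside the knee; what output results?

-24.0625 dB

x − T + W/2 = -24 − (-23) + 2 = 1.
GR = (1 − 1/2) × 1² / 8 = 0.5 × 1 / 8 = 0.0625 dB.
Output = -24 − 0.0625 = -24.0625 dB.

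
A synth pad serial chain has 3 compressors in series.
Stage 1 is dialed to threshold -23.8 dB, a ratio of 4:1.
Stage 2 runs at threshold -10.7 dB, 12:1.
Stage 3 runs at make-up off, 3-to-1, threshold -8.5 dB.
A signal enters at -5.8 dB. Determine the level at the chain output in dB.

-19.3 dB

Stage 1: -5.8 dB is 18 dB over -23.8 dB; at 4:1 that becomes 4.5 dB over, giving -19.3 dB.
Stage 2: below threshold (-19.3 ≤ -10.7); passes unchanged; output -19.3 dB.
Stage 3: -19.3 dB ≤ -8.5 dB, so stage 3 doesn't engage; output -19.3 dB.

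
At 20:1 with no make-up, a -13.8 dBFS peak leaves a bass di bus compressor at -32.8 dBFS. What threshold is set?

-33.8 dBFS

Let T be the threshold. Output overshoot = (input overshoot)/R, so -32.8 − T = (-13.8 − T)/20.
20·(-32.8 − T) = -13.8 − T → 19·T = -656 − (-13.8) = -642.2.
T = -642.2/19 = -33.8 dBFS.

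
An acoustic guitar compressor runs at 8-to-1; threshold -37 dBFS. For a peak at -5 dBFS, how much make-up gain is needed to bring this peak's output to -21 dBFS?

The peak compresses to -37 + 32/8 = -33 dBFS.
To reach -21 dBFS requires -21 − (-33) = 12 dB of make-up.

12 dB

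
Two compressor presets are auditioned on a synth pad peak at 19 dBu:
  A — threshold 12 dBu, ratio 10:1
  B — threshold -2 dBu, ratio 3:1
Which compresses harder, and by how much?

B, by 7.7 dB

A: overshoot 7 dB → output overshoot 0.7 dB → GR 6.3 dB.
B: overshoot 21 dB → output overshoot 7 dB → GR 14 dB.
B applies 7.7 dB more gain reduction.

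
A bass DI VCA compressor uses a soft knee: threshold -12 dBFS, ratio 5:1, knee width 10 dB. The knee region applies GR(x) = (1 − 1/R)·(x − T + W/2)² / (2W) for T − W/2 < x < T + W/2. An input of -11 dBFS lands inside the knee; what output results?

-12.44 dBFS

x − T + W/2 = -11 − (-12) + 5 = 6.
GR = (1 − 1/5) × 6² / 20 = 0.8 × 36 / 20 = 1.44 dB.
Output = -11 − 1.44 = -12.44 dBFS.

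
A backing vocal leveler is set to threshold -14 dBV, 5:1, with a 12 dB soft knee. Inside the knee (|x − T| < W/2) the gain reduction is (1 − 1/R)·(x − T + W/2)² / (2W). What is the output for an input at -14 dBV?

-15.2 dBV

x − T + W/2 = -14 − (-14) + 6 = 6.
GR = (1 − 1/5) × 6² / 24 = 0.8 × 36 / 24 = 1.2 dB.
Output = -14 − 1.2 = -15.2 dBV.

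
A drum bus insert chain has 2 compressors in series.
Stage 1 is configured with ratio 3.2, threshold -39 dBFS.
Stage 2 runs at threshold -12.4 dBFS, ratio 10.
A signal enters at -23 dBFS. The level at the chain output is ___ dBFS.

-34 dBFS

Stage 1: -23 dBFS is 16 dB over -39 dBFS; at 3.2:1 that becomes 5 dB over, giving -34 dBFS.
Stage 2: below threshold (-34 ≤ -12.4); passes unchanged; output -34 dBFS.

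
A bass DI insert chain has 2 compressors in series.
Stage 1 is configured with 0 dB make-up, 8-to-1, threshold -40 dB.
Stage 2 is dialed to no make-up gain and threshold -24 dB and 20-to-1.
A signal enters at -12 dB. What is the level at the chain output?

-36.5 dB

Stage 1: 28 dB above -40 dB, reduced 8:1 to 3.5 dB above → -36.5 dB.
Stage 2: -36.5 dB ≤ -24 dB, so stage 2 doesn't engage; output -36.5 dB.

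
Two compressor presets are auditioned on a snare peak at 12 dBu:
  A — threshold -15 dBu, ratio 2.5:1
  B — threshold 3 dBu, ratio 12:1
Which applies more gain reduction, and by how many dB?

A, by 7.95 dB

A: overshoot 27 dB → output overshoot 10.8 dB → GR 16.2 dB.
B: overshoot 9 dB → output overshoot 0.75 dB → GR 8.25 dB.
A reduces 7.95 dB more.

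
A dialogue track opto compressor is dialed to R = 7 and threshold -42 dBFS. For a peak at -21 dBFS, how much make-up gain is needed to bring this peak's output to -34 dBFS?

Overshoot 21 dB → 21/7 = 3 dB after compression, so the compressed level is -42 + 3 = -39 dBFS.
Make-up = target − compressed = -34 − (-39) = 5 dB.

5 dB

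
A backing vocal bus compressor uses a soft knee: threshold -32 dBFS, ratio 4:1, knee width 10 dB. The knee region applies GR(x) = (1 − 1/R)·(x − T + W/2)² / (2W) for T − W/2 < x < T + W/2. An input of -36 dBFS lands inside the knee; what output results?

x − T + W/2 = -36 − (-32) + 5 = 1.
GR = (1 − 1/4) × 1² / 20 = 0.75 × 1 / 20 = 0.0375 dB.
Output = -36 − 0.0375 = -36.0375 dBFS.

-36.0375 dBFS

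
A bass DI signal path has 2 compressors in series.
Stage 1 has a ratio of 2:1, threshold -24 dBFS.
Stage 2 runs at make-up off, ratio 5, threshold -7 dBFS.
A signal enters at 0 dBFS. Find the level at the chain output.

Stage 1: 24 dB above -24 dBFS, reduced 2:1 to 12 dB above → -12 dBFS.
Stage 2: -12 dBFS ≤ -7 dBFS, so stage 2 doesn't engage; output -12 dBFS.

-12 dBFS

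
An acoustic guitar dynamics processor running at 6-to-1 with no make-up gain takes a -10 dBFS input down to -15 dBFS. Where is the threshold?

-16 dBFS

Gain reduction = -10 − (-15) = 5 dB; output overshoot = GR / (R − 1) = 5 / 5 = 1 dB.
Threshold = output − output overshoot = -15 − 1 = -16 dBFS.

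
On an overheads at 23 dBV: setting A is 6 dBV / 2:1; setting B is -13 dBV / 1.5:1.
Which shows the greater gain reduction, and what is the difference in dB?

B, by 3.5 dB

A: 17 dB over, compressed to 8.5 dB over, so 8.5 dB of GR.
B: 36 dB over, compressed to 24 dB over, so 12 dB of GR.
B reduces 3.5 dB more.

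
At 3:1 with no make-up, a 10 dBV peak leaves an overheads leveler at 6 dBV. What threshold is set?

Let T be the threshold. Output overshoot = (input overshoot)/R, so 6 − T = (10 − T)/3.
3·(6 − T) = 10 − T → 2·T = 18 − 10 = 8.
T = 8/2 = 4 dBV.

4 dBV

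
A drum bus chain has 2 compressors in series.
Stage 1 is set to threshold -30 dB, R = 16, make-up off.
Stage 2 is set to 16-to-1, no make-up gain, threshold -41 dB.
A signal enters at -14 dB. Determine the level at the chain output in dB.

Stage 1: overshoot 16 dB → 16/16 = 1 dB → -29 dB.
Stage 2: overshoot 12 dB → 12/16 = 0.75 dB → -40.25 dB.

-40.25 dB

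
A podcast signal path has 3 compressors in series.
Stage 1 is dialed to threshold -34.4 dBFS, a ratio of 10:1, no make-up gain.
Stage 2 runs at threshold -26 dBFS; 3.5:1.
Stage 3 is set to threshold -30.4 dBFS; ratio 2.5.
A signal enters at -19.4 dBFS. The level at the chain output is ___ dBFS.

-32.9 dBFS

Stage 1: overshoot 15 dB → 15/10 = 1.5 dB → -32.9 dBFS.
Stage 2: -32.9 dBFS is at or below the -26 dBFS threshold — no compression; output -32.9 dBFS.
Stage 3: below threshold (-32.9 ≤ -30.4); passes unchanged; output -32.9 dBFS.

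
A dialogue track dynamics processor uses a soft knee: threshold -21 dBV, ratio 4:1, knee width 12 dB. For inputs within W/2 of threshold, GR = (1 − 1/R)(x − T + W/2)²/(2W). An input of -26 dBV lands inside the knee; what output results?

-26.03125 dBV

x − T + W/2 = -26 − (-21) + 6 = 1.
GR = (1 − 1/4) × 1² / 24 = 0.75 × 1 / 24 = 0.03125 dB.
Output = -26 − 0.03125 = -26.03125 dBV.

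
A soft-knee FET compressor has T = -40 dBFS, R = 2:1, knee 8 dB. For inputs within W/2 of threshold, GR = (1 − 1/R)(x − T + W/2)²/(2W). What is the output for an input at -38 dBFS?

-39.125 dBFS

x − T + W/2 = -38 − (-40) + 4 = 6.
GR = (1 − 1/2) × 6² / 16 = 0.5 × 36 / 16 = 1.125 dB.
Output = -38 − 1.125 = -39.125 dBFS.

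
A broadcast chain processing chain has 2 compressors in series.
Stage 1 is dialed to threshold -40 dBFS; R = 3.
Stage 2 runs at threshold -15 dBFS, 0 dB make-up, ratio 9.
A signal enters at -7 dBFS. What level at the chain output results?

Stage 1: -7 dBFS is 33 dB over -40 dBFS; at 3:1 that becomes 11 dB over, giving -29 dBFS.
Stage 2: below threshold (-29 ≤ -15); passes unchanged; output -29 dBFS.

-29 dBFS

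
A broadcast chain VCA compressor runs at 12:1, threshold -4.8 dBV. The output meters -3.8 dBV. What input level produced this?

7.2 dBV

Post-compression overshoot = -3.8 − (-4.8) = 1 dB.
Input overshoot = R × output overshoot = 12 dB → input = -4.8 + 12 = 7.2 dBV.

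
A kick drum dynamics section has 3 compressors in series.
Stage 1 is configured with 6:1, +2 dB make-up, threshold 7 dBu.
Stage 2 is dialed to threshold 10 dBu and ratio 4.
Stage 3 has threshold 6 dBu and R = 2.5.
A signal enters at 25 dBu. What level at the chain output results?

Stage 1: 18 dB above 7 dBu, reduced 6:1 to 3 dB above → 10 dBu; +2 dB make-up → 12 dBu.
Stage 2: 12 dBu is 2 dB over 10 dBu; at 4:1 that becomes 0.5 dB over, giving 10.5 dBu.
Stage 3: overshoot 4.5 dB → 4.5/2.5 = 1.8 dB → 7.8 dBu.

7.8 dBu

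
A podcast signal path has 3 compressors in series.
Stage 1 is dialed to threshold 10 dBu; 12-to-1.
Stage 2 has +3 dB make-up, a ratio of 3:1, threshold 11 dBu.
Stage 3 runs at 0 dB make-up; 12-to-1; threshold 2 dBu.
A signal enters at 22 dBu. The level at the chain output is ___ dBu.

Stage 1: overshoot 12 dB → 12/12 = 1 dB → 11 dBu.
Stage 2: 11 dBu is at or below the 11 dBu threshold — no compression; make-up brings it to 14 dBu.
Stage 3: 12 dB above 2 dBu, reduced 12:1 to 1 dB above → 3 dBu.

3 dBu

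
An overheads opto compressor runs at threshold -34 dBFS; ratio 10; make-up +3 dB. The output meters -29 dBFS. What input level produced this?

Stripping the +3 dB make-up gives -32 dBFS at the gain stage.
Post-compression overshoot = -32 − (-34) = 2 dB.
Undo the ratio: input overshoot = 2 × 10 = 20 dB, giving input = -14 dBFS.

-14 dBFS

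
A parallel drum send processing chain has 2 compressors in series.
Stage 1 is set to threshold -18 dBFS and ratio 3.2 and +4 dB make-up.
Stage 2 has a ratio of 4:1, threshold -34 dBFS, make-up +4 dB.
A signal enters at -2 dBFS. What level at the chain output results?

Stage 1: 16 dB above -18 dBFS, reduced 3.2:1 to 5 dB above → -13 dBFS; +4 dB make-up → -9 dBFS.
Stage 2: -9 dBFS is 25 dB over -34 dBFS; at 4:1 that becomes 6.25 dB over, giving -27.75 dBFS; +4 dB make-up → -23.75 dBFS.

-23.75 dBFS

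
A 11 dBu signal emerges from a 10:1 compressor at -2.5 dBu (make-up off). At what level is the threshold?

Input is 15 dB above T (since output overshoot × R = input overshoot: (-2.5 − T)·10 = 11 − T gives T = -4 dBu).
Check: -4 + (11 − (-4))/10 = -4 + 1.5 = -2.5 dBu. ✓

-4 dBu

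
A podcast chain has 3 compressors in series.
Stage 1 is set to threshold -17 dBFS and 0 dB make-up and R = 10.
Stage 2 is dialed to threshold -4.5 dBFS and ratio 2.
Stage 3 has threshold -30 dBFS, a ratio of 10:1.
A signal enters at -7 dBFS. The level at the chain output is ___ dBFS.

Stage 1: overshoot 10 dB → 10/10 = 1 dB → -16 dBFS.
Stage 2: -16 dBFS ≤ -4.5 dBFS, so stage 2 doesn't engage; output -16 dBFS.
Stage 3: -16 dBFS is 14 dB over -30 dBFS; at 10:1 that becomes 1.4 dB over, giving -28.6 dBFS.

-28.6 dBFS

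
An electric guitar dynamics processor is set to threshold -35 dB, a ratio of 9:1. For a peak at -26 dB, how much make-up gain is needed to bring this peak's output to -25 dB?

9 dB

The peak compresses to -35 + 9/9 = -34 dB.
To reach -25 dB requires -25 − (-34) = 9 dB of make-up.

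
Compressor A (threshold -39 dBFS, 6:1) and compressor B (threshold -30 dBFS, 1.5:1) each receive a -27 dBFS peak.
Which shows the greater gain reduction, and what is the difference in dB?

A: GR = 12 − 12/6 = 10 dB.
B: GR = 3 − 3/1.5 = 1 dB.
A reduces 9 dB more.

A, by 9 dB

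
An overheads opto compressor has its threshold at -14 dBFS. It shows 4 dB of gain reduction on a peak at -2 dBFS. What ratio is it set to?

Input overshoot = -2 − (-14) = 12 dB.
Output overshoot = 12 − 4 = 8 dB.
Ratio = input overshoot / output overshoot = 12 / 8 = 1.5.

1.5:1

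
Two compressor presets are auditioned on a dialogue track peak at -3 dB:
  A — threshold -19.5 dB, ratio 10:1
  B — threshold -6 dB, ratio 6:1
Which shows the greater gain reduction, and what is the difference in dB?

A, by 12.35 dB

A: overshoot 16.5 dB → output overshoot 1.65 dB → GR 14.85 dB.
B: overshoot 3 dB → output overshoot 0.5 dB → GR 2.5 dB.
A reduces 12.35 dB more.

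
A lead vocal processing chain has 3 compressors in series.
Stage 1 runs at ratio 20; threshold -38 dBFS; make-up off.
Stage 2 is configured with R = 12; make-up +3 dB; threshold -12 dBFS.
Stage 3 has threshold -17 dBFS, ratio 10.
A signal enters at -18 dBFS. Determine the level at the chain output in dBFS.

Stage 1: 20 dB above -38 dBFS, reduced 20:1 to 1 dB above → -37 dBFS.
Stage 2: -37 dBFS ≤ -12 dBFS, so stage 2 doesn't engage; make-up brings it to -34 dBFS.
Stage 3: -34 dBFS is at or below the -17 dBFS threshold — no compression; output -34 dBFS.

-34 dBFS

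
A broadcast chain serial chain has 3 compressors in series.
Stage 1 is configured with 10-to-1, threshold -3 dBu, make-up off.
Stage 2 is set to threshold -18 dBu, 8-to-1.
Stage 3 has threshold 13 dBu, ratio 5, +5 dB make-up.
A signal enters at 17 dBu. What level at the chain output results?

Stage 1: 20 dB above -3 dBu, reduced 10:1 to 2 dB above → -1 dBu.
Stage 2: 17 dB above -18 dBu, reduced 8:1 to 2.125 dB above → -15.875 dBu.
Stage 3: -15.875 dBu is at or below the 13 dBu threshold — no compression; make-up brings it to -10.875 dBu.

-10.875 dBu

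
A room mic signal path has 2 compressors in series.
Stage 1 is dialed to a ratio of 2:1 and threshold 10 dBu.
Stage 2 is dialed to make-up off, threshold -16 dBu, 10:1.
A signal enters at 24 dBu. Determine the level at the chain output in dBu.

-12.7 dBu

Stage 1: overshoot 14 dB → 14/2 = 7 dB → 17 dBu.
Stage 2: overshoot 33 dB → 33/10 = 3.3 dB → -12.7 dBu.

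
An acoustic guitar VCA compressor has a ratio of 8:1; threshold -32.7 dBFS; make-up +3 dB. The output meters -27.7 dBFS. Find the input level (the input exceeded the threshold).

-16.7 dBFS

Remove make-up: -27.7 − 3 = -30.7 dBFS.
That's 2 dB above the -32.7 dBFS threshold.
Input overshoot = R × output overshoot = 16 dB → input = -32.7 + 16 = -16.7 dBFS.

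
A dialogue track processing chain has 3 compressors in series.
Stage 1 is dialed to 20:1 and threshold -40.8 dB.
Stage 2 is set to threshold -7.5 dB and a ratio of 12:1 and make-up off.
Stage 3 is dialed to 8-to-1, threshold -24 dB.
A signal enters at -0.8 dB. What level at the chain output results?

Stage 1: overshoot 40 dB → 40/20 = 2 dB → -38.8 dB.
Stage 2: -38.8 dB ≤ -7.5 dB, so stage 2 doesn't engage; output -38.8 dB.
Stage 3: -38.8 dB is at or below the -24 dB threshold — no compression; output -38.8 dB.

-38.8 dB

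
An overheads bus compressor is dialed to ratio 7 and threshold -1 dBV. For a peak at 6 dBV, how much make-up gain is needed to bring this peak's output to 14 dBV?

Overshoot 7 dB → 7/7 = 1 dB after compression, so the compressed level is -1 + 1 = 0 dBV.
Make-up = target − compressed = 14 − 0 = 14 dB.

14 dB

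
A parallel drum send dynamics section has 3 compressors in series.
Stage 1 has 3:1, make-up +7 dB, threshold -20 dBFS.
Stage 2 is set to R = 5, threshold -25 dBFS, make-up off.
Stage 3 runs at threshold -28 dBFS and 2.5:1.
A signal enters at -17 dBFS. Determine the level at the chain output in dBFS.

-25.76 dBFS

Stage 1: overshoot 3 dB → 3/3 = 1 dB → -19 dBFS; +7 dB make-up → -12 dBFS.
Stage 2: -12 dBFS is 13 dB over -25 dBFS; at 5:1 that becomes 2.6 dB over, giving -22.4 dBFS.
Stage 3: overshoot 5.6 dB → 5.6/2.5 = 2.24 dB → -25.76 dBFS.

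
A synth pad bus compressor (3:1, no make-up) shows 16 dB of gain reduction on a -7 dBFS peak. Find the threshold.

Let T be the threshold. Output overshoot = (input overshoot)/R, so -23 − T = (-7 − T)/3.
3·(-23 − T) = -7 − T → 2·T = -69 − (-7) = -62.
T = -62/2 = -31 dBFS.

-31 dBFS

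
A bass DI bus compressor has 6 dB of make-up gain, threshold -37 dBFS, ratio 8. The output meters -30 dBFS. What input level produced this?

Remove make-up: -30 − 6 = -36 dBFS.
That's 1 dB above the -37 dBFS threshold.
Input overshoot = R × output overshoot = 8 dB → input = -37 + 8 = -29 dBFS.

-29 dBFS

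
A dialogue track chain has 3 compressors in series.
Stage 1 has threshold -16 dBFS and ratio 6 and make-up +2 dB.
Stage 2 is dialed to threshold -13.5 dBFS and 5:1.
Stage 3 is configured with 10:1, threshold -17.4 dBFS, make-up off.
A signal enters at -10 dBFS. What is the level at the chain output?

Stage 1: -10 dBFS is 6 dB over -16 dBFS; at 6:1 that becomes 1 dB over, giving -15 dBFS; +2 dB make-up → -13 dBFS.
Stage 2: -13 dBFS is 0.5 dB over -13.5 dBFS; at 5:1 that becomes 0.1 dB over, giving -13.4 dBFS.
Stage 3: 4 dB above -17.4 dBFS, reduced 10:1 to 0.4 dB above → -17 dBFS.

-17 dBFS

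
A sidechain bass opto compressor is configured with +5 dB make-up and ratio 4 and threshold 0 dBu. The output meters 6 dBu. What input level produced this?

4 dBu

Stripping the +5 dB make-up gives 1 dBu at the gain stage.
The compressed level sits 1 − 0 = 1 dB over threshold.
Input overshoot = R × output overshoot = 4 dB → input = 0 + 4 = 4 dBu.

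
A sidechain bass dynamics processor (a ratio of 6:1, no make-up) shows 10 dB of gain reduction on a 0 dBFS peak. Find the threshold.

-12 dBFS

Input is 12 dB above T (since output overshoot × R = input overshoot: (-10 − T)·6 = 0 − T gives T = -12 dBFS).
Check: -12 + (0 − (-12))/6 = -12 + 2 = -10 dBFS. ✓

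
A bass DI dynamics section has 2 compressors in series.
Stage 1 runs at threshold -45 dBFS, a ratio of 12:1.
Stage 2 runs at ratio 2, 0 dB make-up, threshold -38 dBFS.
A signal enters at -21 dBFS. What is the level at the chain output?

Stage 1: -21 dBFS is 24 dB over -45 dBFS; at 12:1 that becomes 2 dB over, giving -43 dBFS.
Stage 2: -43 dBFS is at or below the -38 dBFS threshold — no compression; output -43 dBFS.

-43 dBFS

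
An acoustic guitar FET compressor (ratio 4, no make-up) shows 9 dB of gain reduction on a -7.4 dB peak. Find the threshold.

Input is 12 dB above T (since output overshoot × R = input overshoot: (-16.4 − T)·4 = -7.4 − T gives T = -19.4 dB).
Check: -19.4 + (-7.4 − (-19.4))/4 = -19.4 + 3 = -16.4 dB. ✓

-19.4 dB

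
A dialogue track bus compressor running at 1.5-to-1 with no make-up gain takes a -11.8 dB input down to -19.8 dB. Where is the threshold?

Gain reduction = -11.8 − (-19.8) = 8 dB; output overshoot = GR / (R − 1) = 8 / 0.5 = 16 dB.
Threshold = output − output overshoot = -19.8 − 16 = -35.8 dB.

-35.8 dB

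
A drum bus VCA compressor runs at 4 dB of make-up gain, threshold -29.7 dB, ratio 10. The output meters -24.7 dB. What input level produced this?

-19.7 dB

Before make-up, the level was -24.7 − 4 = -28.7 dB.
That's 1 dB above the -29.7 dB threshold.
Undo the ratio: input overshoot = 1 × 10 = 10 dB, giving input = -19.7 dB.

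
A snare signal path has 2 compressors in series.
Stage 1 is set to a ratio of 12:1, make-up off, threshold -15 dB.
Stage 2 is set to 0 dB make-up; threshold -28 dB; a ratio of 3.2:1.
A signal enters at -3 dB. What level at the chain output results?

-23.625 dB

Stage 1: 12 dB above -15 dB, reduced 12:1 to 1 dB above → -14 dB.
Stage 2: 14 dB above -28 dB, reduced 3.2:1 to 4.375 dB above → -23.625 dB.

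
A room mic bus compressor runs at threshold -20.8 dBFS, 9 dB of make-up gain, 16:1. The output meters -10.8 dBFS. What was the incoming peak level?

Remove make-up: -10.8 − 9 = -19.8 dBFS.
That's 1 dB above the -20.8 dBFS threshold.
Before 16:1 compression the overshoot was 1 × 16 = 16 dB, so input = -20.8 + 16 = -4.8 dBFS.

-4.8 dBFS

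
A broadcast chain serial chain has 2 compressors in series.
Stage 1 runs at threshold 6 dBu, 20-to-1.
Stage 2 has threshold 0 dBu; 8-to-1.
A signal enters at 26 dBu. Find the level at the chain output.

0.875 dBu

Stage 1: overshoot 20 dB → 20/20 = 1 dB → 7 dBu.
Stage 2: 7 dB above 0 dBu, reduced 8:1 to 0.875 dB above → 0.875 dBu.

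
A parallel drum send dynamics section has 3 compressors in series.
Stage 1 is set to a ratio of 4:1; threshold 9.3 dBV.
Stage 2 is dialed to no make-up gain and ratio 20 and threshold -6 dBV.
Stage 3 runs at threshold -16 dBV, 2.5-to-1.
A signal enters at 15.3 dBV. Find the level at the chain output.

Stage 1: overshoot 6 dB → 6/4 = 1.5 dB → 10.8 dBV.
Stage 2: 16.8 dB above -6 dBV, reduced 20:1 to 0.84 dB above → -5.16 dBV.
Stage 3: 10.84 dB above -16 dBV, reduced 2.5:1 to 4.336 dB above → -11.664 dBV.

-11.664 dBV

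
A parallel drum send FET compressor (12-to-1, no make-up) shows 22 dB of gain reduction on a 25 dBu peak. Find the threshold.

1 dBu

Gain reduction = 25 − 3 = 22 dB; output overshoot = GR / (R − 1) = 22 / 11 = 2 dB.
Threshold = output − output overshoot = 3 − 2 = 1 dBu.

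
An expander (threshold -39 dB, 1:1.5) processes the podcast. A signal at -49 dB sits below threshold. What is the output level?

Below threshold, a 1:1.5 expander applies gain = (1.5−1)×(T − x) of attenuation.
(1.5−1) × 10 = 5 dB, so output = -49 − 5 = -54 dB.

-54 dB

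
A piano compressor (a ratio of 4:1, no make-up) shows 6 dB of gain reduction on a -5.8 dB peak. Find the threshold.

Let T be the threshold. Output overshoot = (input overshoot)/R, so -11.8 − T = (-5.8 − T)/4.
4·(-11.8 − T) = -5.8 − T → 3·T = -47.2 − (-5.8) = -41.4.
T = -41.4/3 = -13.8 dB.

-13.8 dB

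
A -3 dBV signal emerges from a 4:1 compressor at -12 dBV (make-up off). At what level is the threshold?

Gain reduction = -3 − (-12) = 9 dB; output overshoot = GR / (R − 1) = 9 / 3 = 3 dB.
Threshold = output − output overshoot = -12 − 3 = -15 dBV.

-15 dBV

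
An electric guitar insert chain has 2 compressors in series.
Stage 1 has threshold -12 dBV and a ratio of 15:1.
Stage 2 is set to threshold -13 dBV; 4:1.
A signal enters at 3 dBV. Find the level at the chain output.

-12.5 dBV

Stage 1: overshoot 15 dB → 15/15 = 1 dB → -11 dBV.
Stage 2: -11 dBV is 2 dB over -13 dBV; at 4:1 that becomes 0.5 dB over, giving -12.5 dBV.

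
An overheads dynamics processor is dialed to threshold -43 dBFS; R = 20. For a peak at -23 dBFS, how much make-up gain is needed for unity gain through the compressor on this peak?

The peak compresses to -43 + 20/20 = -42 dBFS.
To reach -23 dBFS requires -23 − (-42) = 19 dB of make-up.

19 dB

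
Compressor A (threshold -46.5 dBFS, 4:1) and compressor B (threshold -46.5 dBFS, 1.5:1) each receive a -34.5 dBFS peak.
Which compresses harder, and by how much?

A: 12 dB over, compressed to 3 dB over, so 9 dB of GR.
B: 12 dB over, compressed to 8 dB over, so 4 dB of GR.
Difference: 5 dB in favour of A.

A, by 5 dB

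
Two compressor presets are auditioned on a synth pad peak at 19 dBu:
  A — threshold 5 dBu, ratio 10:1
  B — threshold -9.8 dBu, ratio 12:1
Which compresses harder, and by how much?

B, by 13.8 dB

A: 14 dB over, compressed to 1.4 dB over, so 12.6 dB of GR.
B: 28.8 dB over, compressed to 2.4 dB over, so 26.4 dB of GR.
B applies 13.8 dB more gain reduction.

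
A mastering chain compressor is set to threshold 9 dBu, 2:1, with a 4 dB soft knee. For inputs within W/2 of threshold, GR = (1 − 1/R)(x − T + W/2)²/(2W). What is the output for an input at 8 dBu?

x − T + W/2 = 8 − 9 + 2 = 1.
GR = (1 − 1/2) × 1² / 8 = 0.5 × 1 / 8 = 0.0625 dB.
Output = 8 − 0.0625 = 7.9375 dBu.

7.9375 dBu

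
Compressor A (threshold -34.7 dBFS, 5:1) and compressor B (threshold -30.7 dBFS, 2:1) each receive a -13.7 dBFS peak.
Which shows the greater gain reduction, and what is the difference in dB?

A, by 8.3 dB

A: 21 dB over, compressed to 4.2 dB over, so 16.8 dB of GR.
B: 17 dB over, compressed to 8.5 dB over, so 8.5 dB of GR.
A reduces 8.3 dB more.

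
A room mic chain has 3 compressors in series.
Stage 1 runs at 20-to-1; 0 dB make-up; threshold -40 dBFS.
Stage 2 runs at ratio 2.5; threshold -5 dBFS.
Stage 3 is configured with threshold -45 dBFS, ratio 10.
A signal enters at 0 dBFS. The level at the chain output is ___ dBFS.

-44.3 dBFS

Stage 1: 40 dB above -40 dBFS, reduced 20:1 to 2 dB above → -38 dBFS.
Stage 2: -38 dBFS ≤ -5 dBFS, so stage 2 doesn't engage; output -38 dBFS.
Stage 3: -38 dBFS is 7 dB over -45 dBFS; at 10:1 that becomes 0.7 dB over, giving -44.3 dBFS.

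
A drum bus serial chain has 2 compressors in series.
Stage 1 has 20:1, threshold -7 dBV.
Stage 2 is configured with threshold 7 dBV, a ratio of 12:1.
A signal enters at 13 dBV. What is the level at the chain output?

-6 dBV

Stage 1: 20 dB above -7 dBV, reduced 20:1 to 1 dB above → -6 dBV.
Stage 2: below threshold (-6 ≤ 7); passes unchanged; output -6 dBV.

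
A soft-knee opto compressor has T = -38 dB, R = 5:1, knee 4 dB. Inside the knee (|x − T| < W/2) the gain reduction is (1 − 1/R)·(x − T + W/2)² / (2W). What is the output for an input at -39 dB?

x − T + W/2 = -39 − (-38) + 2 = 1.
GR = (1 − 1/5) × 1² / 8 = 0.8 × 1 / 8 = 0.1 dB.
Output = -39 − 0.1 = -39.1 dB.

-39.1 dB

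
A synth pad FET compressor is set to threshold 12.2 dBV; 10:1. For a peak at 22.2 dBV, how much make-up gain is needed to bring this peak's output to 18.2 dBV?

5 dB

Overshoot 10 dB → 10/10 = 1 dB after compression, so the compressed level is 12.2 + 1 = 13.2 dBV.
Make-up = target − compressed = 18.2 − 13.2 = 5 dB.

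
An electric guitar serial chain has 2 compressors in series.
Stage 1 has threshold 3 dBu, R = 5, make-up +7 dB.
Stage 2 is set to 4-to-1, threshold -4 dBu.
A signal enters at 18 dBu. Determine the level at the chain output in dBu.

Stage 1: 18 dBu is 15 dB over 3 dBu; at 5:1 that becomes 3 dB over, giving 6 dBu; +7 dB make-up → 13 dBu.
Stage 2: 17 dB above -4 dBu, reduced 4:1 to 4.25 dB above → 0.25 dBu.

0.25 dBu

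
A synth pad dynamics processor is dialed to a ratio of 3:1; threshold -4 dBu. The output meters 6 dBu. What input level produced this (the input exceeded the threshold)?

26 dBu

The compressed level sits 6 − (-4) = 10 dB over threshold.
Before 3:1 compression the overshoot was 10 × 3 = 30 dB, so input = -4 + 30 = 26 dBu.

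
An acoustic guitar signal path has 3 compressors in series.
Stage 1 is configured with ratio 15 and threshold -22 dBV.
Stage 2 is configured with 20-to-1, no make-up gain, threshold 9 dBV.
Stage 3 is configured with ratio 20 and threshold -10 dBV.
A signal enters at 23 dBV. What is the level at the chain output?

-19 dBV

Stage 1: 23 dBV is 45 dB over -22 dBV; at 15:1 that becomes 3 dB over, giving -19 dBV.
Stage 2: -19 dBV ≤ 9 dBV, so stage 2 doesn't engage; output -19 dBV.
Stage 3: below threshold (-19 ≤ -10); passes unchanged; output -19 dBV.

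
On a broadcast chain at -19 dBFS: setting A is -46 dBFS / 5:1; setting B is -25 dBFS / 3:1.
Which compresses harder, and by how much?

A, by 17.6 dB

A: overshoot 27 dB → output overshoot 5.4 dB → GR 21.6 dB.
B: overshoot 6 dB → output overshoot 2 dB → GR 4 dB.
Difference: 17.6 dB in favour of A.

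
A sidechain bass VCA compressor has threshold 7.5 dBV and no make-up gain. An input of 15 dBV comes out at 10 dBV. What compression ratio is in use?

Input overshoot = 15 − 7.5 = 7.5 dB; output overshoot = 10 − 7.5 = 2.5 dB.
Ratio = 7.5 / 2.5 = 3.

3:1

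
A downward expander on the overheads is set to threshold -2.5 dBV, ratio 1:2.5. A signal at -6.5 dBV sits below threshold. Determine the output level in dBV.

-12.5 dBV

Below threshold, a 1:2.5 expander applies gain = (2.5−1)×(T − x) of attenuation.
(2.5−1) × 4 = 6 dB, so output = -6.5 − 6 = -12.5 dBV.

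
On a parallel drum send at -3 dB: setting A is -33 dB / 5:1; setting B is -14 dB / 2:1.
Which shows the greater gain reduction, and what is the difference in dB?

A: 30 dB over, compressed to 6 dB over, so 24 dB of GR.
B: 11 dB over, compressed to 5.5 dB over, so 5.5 dB of GR.
A reduces 18.5 dB more.

A, by 18.5 dB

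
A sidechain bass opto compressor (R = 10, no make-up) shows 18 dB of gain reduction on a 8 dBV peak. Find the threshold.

Gain reduction = 8 − (-10) = 18 dB; output overshoot = GR / (R − 1) = 18 / 9 = 2 dB.
Threshold = output − output overshoot = -10 − 2 = -12 dBV.

-12 dBV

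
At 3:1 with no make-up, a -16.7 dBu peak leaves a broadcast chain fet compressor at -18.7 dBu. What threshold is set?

Let T be the threshold. Output overshoot = (input overshoot)/R, so -18.7 − T = (-16.7 − T)/3.
3·(-18.7 − T) = -16.7 − T → 2·T = -56.1 − (-16.7) = -39.4.
T = -39.4/2 = -19.7 dBu.

-19.7 dBu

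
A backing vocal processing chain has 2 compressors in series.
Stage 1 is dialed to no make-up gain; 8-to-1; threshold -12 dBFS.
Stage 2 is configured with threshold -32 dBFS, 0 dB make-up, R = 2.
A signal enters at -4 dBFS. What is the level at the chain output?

-21.5 dBFS

Stage 1: 8 dB above -12 dBFS, reduced 8:1 to 1 dB above → -11 dBFS.
Stage 2: overshoot 21 dB → 21/2 = 10.5 dB → -21.5 dBFS.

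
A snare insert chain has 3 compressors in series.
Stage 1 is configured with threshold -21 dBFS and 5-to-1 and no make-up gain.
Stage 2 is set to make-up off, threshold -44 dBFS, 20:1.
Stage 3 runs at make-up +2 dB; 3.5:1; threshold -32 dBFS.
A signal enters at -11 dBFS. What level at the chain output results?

Stage 1: overshoot 10 dB → 10/5 = 2 dB → -19 dBFS.
Stage 2: overshoot 25 dB → 25/20 = 1.25 dB → -42.75 dBFS.
Stage 3: -42.75 dBFS ≤ -32 dBFS, so stage 3 doesn't engage; make-up brings it to -40.75 dBFS.

-40.75 dBFS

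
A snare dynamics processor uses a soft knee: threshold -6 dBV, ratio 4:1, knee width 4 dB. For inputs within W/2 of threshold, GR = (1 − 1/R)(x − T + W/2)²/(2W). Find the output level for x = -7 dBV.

x − T + W/2 = -7 − (-6) + 2 = 1.
GR = (1 − 1/4) × 1² / 8 = 0.75 × 1 / 8 = 0.09375 dB.
Output = -7 − 0.09375 = -7.09375 dBV.

-7.09375 dBV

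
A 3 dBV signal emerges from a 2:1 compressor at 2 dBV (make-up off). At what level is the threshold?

1 dBV

Input is 2 dB above T (since output overshoot × R = input overshoot: (2 − T)·2 = 3 − T gives T = 1 dBV).
Check: 1 + (3 − 1)/2 = 1 + 1 = 2 dBV. ✓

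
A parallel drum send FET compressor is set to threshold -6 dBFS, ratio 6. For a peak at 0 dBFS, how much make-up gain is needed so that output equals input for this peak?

The peak compresses to -6 + 6/6 = -5 dBFS.
To reach 0 dBFS requires 0 − (-5) = 5 dB of make-up.

5 dB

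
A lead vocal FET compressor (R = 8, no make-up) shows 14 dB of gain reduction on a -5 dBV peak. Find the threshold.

-21 dBV

Input is 16 dB above T (since output overshoot × R = input overshoot: (-19 − T)·8 = -5 − T gives T = -21 dBV).
Check: -21 + (-5 − (-21))/8 = -21 + 2 = -19 dBV. ✓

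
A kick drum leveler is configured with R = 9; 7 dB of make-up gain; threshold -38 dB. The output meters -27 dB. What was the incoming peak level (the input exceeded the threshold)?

-2 dB

Stripping the +7 dB make-up gives -34 dB at the gain stage.
The compressed level sits -34 − (-38) = 4 dB over threshold.
Undo the ratio: input overshoot = 4 × 9 = 36 dB, giving input = -2 dB.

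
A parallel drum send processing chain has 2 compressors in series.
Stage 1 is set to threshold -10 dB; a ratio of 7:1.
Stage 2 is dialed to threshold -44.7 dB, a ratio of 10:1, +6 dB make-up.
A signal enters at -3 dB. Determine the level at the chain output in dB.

-35.13 dB

Stage 1: overshoot 7 dB → 7/7 = 1 dB → -9 dB.
Stage 2: -9 dB is 35.7 dB over -44.7 dB; at 10:1 that becomes 3.57 dB over, giving -41.13 dB; +6 dB make-up → -35.13 dB.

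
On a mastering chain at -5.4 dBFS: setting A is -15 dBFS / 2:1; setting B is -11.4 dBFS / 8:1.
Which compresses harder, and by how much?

B, by 0.45 dB

A: overshoot 9.6 dB → output overshoot 4.8 dB → GR 4.8 dB.
B: overshoot 6 dB → output overshoot 0.75 dB → GR 5.25 dB.
B reduces 0.45 dB more.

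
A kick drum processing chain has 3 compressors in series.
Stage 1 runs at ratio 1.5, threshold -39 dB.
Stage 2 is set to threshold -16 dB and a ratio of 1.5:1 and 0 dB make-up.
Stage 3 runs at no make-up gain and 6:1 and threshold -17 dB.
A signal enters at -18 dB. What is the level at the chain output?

Stage 1: 21 dB above -39 dB, reduced 1.5:1 to 14 dB above → -25 dB.
Stage 2: below threshold (-25 ≤ -16); passes unchanged; output -25 dB.
Stage 3: -25 dB is at or below the -17 dB threshold — no compression; output -25 dB.

-25 dB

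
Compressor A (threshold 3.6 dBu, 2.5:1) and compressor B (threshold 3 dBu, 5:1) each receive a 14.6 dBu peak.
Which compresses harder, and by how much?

A: overshoot 11 dB → output overshoot 4.4 dB → GR 6.6 dB.
B: overshoot 11.6 dB → output overshoot 2.32 dB → GR 9.28 dB.
Difference: 2.68 dB in favour of B.

B, by 2.68 dB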